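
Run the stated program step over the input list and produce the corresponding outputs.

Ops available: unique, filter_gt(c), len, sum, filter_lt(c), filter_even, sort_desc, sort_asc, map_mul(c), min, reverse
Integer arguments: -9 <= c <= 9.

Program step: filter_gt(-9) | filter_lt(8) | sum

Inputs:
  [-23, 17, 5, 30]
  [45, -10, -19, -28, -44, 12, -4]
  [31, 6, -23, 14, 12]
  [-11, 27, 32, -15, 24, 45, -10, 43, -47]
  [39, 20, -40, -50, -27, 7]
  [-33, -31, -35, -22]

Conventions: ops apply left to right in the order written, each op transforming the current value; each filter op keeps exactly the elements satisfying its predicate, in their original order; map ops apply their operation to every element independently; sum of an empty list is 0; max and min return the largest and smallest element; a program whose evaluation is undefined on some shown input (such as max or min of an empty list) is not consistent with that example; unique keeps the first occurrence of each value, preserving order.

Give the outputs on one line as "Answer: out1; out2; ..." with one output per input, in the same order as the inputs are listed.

Execution, op by op:
  [-23, 17, 5, 30] -> [17, 5, 30] -> [5] -> 5
  [45, -10, -19, -28, -44, 12, -4] -> [45, 12, -4] -> [-4] -> -4
  [31, 6, -23, 14, 12] -> [31, 6, 14, 12] -> [6] -> 6
  [-11, 27, 32, -15, 24, 45, -10, 43, -47] -> [27, 32, 24, 45, 43] -> [] -> 0
  [39, 20, -40, -50, -27, 7] -> [39, 20, 7] -> [7] -> 7
  [-33, -31, -35, -22] -> [] -> [] -> 0

5; -4; 6; 0; 7; 0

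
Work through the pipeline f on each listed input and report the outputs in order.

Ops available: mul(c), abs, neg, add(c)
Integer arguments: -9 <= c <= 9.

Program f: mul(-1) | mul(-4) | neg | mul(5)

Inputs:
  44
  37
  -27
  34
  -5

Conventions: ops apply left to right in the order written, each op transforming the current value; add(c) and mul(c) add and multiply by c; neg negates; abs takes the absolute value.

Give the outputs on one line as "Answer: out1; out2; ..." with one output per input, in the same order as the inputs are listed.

-880; -740; 540; -680; 100

Execution, op by op:
  44 -> -44 -> 176 -> -176 -> -880
  37 -> -37 -> 148 -> -148 -> -740
  -27 -> 27 -> -108 -> 108 -> 540
  34 -> -34 -> 136 -> -136 -> -680
  -5 -> 5 -> -20 -> 20 -> 100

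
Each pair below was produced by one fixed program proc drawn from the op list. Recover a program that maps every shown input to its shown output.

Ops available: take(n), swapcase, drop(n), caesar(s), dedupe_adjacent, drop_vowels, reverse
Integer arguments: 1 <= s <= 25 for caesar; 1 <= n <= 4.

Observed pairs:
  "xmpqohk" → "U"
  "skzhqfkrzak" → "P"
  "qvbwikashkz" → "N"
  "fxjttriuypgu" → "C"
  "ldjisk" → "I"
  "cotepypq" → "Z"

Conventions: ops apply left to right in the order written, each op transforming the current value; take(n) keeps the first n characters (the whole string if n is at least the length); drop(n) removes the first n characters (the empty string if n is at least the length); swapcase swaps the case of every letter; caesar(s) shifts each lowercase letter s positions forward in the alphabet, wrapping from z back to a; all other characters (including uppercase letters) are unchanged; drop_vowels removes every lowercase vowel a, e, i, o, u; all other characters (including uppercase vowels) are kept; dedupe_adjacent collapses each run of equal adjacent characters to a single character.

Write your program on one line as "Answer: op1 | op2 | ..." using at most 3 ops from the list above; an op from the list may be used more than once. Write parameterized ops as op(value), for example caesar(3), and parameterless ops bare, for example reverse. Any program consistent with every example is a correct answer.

caesar(23) | take(1) | swapcase

Check, running the answer program on each example:
  "xmpqohk" -> "ujmnleh" -> "u" -> "U"
  "skzhqfkrzak" -> "phwenchowxh" -> "p" -> "P"
  "qvbwikashkz" -> "nsytfhxpehw" -> "n" -> "N"
  "fxjttriuypgu" -> "cugqqofrvmdr" -> "c" -> "C"
  "ldjisk" -> "iagfph" -> "i" -> "I"
  "cotepypq" -> "zlqbmvmn" -> "z" -> "Z"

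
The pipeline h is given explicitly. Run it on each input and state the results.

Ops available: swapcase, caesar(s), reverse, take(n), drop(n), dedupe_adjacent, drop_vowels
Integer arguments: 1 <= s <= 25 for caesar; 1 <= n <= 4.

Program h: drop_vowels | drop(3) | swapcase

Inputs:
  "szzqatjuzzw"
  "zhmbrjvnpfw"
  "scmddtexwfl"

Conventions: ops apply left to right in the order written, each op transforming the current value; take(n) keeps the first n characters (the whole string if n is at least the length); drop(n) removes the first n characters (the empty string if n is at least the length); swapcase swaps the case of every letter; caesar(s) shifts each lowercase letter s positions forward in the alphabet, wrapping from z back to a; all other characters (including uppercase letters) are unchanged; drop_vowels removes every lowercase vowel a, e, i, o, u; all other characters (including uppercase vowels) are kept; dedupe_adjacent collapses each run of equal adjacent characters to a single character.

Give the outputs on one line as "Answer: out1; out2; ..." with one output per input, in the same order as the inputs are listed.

Execution, op by op:
  "szzqatjuzzw" -> "szzqtjzzw" -> "qtjzzw" -> "QTJZZW"
  "zhmbrjvnpfw" -> "zhmbrjvnpfw" -> "brjvnpfw" -> "BRJVNPFW"
  "scmddtexwfl" -> "scmddtxwfl" -> "ddtxwfl" -> "DDTXWFL"

"QTJZZW"; "BRJVNPFW"; "DDTXWFL"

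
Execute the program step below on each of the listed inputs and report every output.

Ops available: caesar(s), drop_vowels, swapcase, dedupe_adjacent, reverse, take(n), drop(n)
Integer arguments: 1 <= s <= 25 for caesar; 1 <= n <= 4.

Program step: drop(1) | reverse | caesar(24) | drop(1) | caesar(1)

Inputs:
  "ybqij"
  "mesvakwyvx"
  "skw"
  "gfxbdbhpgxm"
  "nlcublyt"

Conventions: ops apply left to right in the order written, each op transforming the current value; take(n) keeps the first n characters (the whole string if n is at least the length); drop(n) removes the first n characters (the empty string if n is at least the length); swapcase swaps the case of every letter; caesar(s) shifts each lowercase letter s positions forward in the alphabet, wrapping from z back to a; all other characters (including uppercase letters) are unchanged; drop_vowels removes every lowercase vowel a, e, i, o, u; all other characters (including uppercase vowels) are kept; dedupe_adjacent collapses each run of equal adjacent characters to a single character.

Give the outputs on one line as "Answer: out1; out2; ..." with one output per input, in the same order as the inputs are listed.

Execution, op by op:
  "ybqij" -> "bqij" -> "jiqb" -> "hgoz" -> "goz" -> "hpa"
  "mesvakwyvx" -> "esvakwyvx" -> "xvywkavse" -> "vtwuiytqc" -> "twuiytqc" -> "uxvjzurd"
  "skw" -> "kw" -> "wk" -> "ui" -> "i" -> "j"
  "gfxbdbhpgxm" -> "fxbdbhpgxm" -> "mxgphbdbxf" -> "kvenfzbzvd" -> "venfzbzvd" -> "wfogacawe"
  "nlcublyt" -> "lcublyt" -> "tylbucl" -> "rwjzsaj" -> "wjzsaj" -> "xkatbk"

"hpa"; "uxvjzurd"; "j"; "wfogacawe"; "xkatbk"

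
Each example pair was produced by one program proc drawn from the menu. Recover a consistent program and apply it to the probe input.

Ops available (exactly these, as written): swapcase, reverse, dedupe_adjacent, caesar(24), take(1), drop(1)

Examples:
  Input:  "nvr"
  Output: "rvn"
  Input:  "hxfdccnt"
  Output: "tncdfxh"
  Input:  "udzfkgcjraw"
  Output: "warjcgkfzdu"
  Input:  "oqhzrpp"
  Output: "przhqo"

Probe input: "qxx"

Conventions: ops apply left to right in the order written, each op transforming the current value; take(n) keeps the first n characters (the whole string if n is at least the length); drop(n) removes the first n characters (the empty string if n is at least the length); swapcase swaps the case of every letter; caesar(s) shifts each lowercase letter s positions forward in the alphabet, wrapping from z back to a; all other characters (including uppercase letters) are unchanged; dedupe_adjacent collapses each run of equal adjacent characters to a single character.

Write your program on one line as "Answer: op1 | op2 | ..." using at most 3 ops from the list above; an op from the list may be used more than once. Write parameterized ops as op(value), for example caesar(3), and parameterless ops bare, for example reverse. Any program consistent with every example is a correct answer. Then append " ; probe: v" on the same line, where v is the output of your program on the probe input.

reverse | dedupe_adjacent ; probe: "xq"

Check, running the answer program on each example:
  "nvr" -> "rvn" -> "rvn"
  "hxfdccnt" -> "tnccdfxh" -> "tncdfxh"
  "udzfkgcjraw" -> "warjcgkfzdu" -> "warjcgkfzdu"
  "oqhzrpp" -> "pprzhqo" -> "przhqo"
  probe: "qxx" -> "xxq" -> "xq"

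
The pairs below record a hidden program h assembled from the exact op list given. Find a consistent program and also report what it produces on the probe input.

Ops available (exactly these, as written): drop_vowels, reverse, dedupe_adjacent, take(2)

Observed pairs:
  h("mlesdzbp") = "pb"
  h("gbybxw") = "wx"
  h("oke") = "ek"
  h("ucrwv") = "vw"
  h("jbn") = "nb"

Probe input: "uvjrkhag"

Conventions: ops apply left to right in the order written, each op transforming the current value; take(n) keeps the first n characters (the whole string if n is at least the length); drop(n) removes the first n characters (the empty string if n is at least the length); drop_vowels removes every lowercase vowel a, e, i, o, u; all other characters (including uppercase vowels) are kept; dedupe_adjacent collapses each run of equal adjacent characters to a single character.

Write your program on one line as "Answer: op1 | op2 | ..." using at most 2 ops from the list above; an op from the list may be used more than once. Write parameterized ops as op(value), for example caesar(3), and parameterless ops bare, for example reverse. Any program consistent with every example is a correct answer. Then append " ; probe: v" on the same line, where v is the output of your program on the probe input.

reverse | take(2) ; probe: "ga"

Check, running the answer program on each example:
  "mlesdzbp" -> "pbzdselm" -> "pb"
  "gbybxw" -> "wxbybg" -> "wx"
  "oke" -> "eko" -> "ek"
  "ucrwv" -> "vwrcu" -> "vw"
  "jbn" -> "nbj" -> "nb"
  probe: "uvjrkhag" -> "gahkrjvu" -> "ga"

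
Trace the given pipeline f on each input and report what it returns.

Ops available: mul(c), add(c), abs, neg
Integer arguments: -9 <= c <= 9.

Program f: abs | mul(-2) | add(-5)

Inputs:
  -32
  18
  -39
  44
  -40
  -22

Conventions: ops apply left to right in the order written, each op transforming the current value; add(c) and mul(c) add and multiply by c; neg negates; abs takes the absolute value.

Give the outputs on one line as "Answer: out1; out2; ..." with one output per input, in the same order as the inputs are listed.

Execution, op by op:
  -32 -> 32 -> -64 -> -69
  18 -> 18 -> -36 -> -41
  -39 -> 39 -> -78 -> -83
  44 -> 44 -> -88 -> -93
  -40 -> 40 -> -80 -> -85
  -22 -> 22 -> -44 -> -49

-69; -41; -83; -93; -85; -49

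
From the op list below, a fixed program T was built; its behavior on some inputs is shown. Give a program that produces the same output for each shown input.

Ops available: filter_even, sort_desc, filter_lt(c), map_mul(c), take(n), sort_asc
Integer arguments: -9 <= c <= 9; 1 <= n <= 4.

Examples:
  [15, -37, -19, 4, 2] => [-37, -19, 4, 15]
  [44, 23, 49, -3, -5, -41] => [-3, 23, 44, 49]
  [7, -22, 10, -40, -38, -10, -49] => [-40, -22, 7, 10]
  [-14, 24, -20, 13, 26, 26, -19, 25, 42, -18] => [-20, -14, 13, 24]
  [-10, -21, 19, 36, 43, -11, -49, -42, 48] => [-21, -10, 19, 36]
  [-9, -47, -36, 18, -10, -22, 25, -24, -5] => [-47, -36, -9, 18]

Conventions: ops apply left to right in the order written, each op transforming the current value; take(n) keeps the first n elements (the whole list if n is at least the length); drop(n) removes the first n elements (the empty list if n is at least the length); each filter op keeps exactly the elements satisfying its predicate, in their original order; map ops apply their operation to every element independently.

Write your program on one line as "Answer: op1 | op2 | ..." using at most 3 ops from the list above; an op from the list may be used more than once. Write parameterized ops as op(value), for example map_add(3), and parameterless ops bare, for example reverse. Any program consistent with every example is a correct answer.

take(4) | sort_asc

Check, running the answer program on each example:
  [15, -37, -19, 4, 2] -> [15, -37, -19, 4] -> [-37, -19, 4, 15]
  [44, 23, 49, -3, -5, -41] -> [44, 23, 49, -3] -> [-3, 23, 44, 49]
  [7, -22, 10, -40, -38, -10, -49] -> [7, -22, 10, -40] -> [-40, -22, 7, 10]
  [-14, 24, -20, 13, 26, 26, -19, 25, 42, -18] -> [-14, 24, -20, 13] -> [-20, -14, 13, 24]
  [-10, -21, 19, 36, 43, -11, -49, -42, 48] -> [-10, -21, 19, 36] -> [-21, -10, 19, 36]
  [-9, -47, -36, 18, -10, -22, 25, -24, -5] -> [-9, -47, -36, 18] -> [-47, -36, -9, 18]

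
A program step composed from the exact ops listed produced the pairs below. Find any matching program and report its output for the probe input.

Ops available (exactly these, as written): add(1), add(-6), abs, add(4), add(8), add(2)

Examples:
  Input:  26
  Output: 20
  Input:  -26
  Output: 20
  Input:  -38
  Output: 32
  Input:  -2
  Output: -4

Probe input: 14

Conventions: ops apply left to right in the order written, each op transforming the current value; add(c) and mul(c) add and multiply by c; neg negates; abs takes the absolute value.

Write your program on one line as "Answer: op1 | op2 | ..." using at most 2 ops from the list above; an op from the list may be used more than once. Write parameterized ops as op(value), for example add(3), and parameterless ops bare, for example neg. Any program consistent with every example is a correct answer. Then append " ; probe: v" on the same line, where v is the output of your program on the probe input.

abs | add(-6) ; probe: 8

Check, running the answer program on each example:
  26 -> 26 -> 20
  -26 -> 26 -> 20
  -38 -> 38 -> 32
  -2 -> 2 -> -4
  probe: 14 -> 14 -> 8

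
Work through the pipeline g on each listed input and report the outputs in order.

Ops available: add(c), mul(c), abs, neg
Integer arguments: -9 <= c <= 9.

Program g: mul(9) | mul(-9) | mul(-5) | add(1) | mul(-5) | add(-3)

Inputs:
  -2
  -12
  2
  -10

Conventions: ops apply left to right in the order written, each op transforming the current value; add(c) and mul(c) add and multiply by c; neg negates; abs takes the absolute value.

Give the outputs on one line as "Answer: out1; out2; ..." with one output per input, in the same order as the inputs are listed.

4042; 24292; -4058; 20242

Execution, op by op:
  -2 -> -18 -> 162 -> -810 -> -809 -> 4045 -> 4042
  -12 -> -108 -> 972 -> -4860 -> -4859 -> 24295 -> 24292
  2 -> 18 -> -162 -> 810 -> 811 -> -4055 -> -4058
  -10 -> -90 -> 810 -> -4050 -> -4049 -> 20245 -> 20242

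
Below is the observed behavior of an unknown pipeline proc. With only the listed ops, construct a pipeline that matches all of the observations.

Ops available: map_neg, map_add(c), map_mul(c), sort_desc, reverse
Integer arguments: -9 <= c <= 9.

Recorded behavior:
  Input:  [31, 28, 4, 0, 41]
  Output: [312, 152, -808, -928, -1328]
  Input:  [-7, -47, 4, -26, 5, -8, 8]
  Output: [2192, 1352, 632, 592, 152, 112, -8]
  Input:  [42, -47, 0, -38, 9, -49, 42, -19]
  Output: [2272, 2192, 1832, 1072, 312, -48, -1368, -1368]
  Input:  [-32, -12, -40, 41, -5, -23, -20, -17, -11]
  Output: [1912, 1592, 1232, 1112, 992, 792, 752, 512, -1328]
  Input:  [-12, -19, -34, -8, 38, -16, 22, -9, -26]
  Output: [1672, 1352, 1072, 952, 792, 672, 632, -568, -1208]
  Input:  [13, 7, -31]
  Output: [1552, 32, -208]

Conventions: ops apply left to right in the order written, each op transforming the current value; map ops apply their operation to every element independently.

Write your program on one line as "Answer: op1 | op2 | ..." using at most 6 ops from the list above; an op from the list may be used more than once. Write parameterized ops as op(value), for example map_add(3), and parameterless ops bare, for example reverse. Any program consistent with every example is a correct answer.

map_add(-8) | map_mul(8) | map_mul(-5) | sort_desc | map_add(-8)

Check, running the answer program on each example:
  [31, 28, 4, 0, 41] -> [23, 20, -4, -8, 33] -> [184, 160, -32, -64, 264] -> [-920, -800, 160, 320, -1320] -> [320, 160, -800, -920, -1320] -> [312, 152, -808, -928, -1328]
  [-7, -47, 4, -26, 5, -8, 8] -> [-15, -55, -4, -34, -3, -16, 0] -> [-120, -440, -32, -272, -24, -128, 0] -> [600, 2200, 160, 1360, 120, 640, 0] -> [2200, 1360, 640, 600, 160, 120, 0] -> [2192, 1352, 632, 592, 152, 112, -8]
  [42, -47, 0, -38, 9, -49, 42, -19] -> [34, -55, -8, -46, 1, -57, 34, -27] -> [272, -440, -64, -368, 8, -456, 272, -216] -> [-1360, 2200, 320, 1840, -40, 2280, -1360, 1080] -> [2280, 2200, 1840, 1080, 320, -40, -1360, -1360] -> [2272, 2192, 1832, 1072, 312, -48, -1368, -1368]
  [-32, -12, -40, 41, -5, -23, -20, -17, -11] -> [-40, -20, -48, 33, -13, -31, -28, -25, -19] -> [-320, -160, -384, 264, -104, -248, -224, -200, -152] -> [1600, 800, 1920, -1320, 520, 1240, 1120, 1000, 760] -> [1920, 1600, 1240, 1120, 1000, 800, 760, 520, -1320] -> [1912, 1592, 1232, 1112, 992, 792, 752, 512, -1328]
  [-12, -19, -34, -8, 38, -16, 22, -9, -26] -> [-20, -27, -42, -16, 30, -24, 14, -17, -34] -> [-160, -216, -336, -128, 240, -192, 112, -136, -272] -> [800, 1080, 1680, 640, -1200, 960, -560, 680, 1360] -> [1680, 1360, 1080, 960, 800, 680, 640, -560, -1200] -> [1672, 1352, 1072, 952, 792, 672, 632, -568, -1208]
  [13, 7, -31] -> [5, -1, -39] -> [40, -8, -312] -> [-200, 40, 1560] -> [1560, 40, -200] -> [1552, 32, -208]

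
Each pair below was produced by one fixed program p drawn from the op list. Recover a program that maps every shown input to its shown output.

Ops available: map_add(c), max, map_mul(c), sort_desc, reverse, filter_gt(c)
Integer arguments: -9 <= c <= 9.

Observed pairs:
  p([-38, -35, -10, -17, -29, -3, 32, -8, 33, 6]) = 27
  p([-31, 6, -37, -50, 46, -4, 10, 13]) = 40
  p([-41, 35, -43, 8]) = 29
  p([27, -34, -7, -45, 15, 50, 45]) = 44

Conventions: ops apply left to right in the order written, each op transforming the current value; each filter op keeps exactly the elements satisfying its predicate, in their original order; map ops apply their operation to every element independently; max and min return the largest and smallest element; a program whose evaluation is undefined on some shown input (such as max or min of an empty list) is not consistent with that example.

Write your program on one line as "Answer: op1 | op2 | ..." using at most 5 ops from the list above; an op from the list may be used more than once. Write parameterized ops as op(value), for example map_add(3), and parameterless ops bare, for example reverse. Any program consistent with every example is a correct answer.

reverse | map_add(-6) | filter_gt(4) | max

Check, running the answer program on each example:
  [-38, -35, -10, -17, -29, -3, 32, -8, 33, 6] -> [6, 33, -8, 32, -3, -29, -17, -10, -35, -38] -> [0, 27, -14, 26, -9, -35, -23, -16, -41, -44] -> [27, 26] -> 27
  [-31, 6, -37, -50, 46, -4, 10, 13] -> [13, 10, -4, 46, -50, -37, 6, -31] -> [7, 4, -10, 40, -56, -43, 0, -37] -> [7, 40] -> 40
  [-41, 35, -43, 8] -> [8, -43, 35, -41] -> [2, -49, 29, -47] -> [29] -> 29
  [27, -34, -7, -45, 15, 50, 45] -> [45, 50, 15, -45, -7, -34, 27] -> [39, 44, 9, -51, -13, -40, 21] -> [39, 44, 9, 21] -> 44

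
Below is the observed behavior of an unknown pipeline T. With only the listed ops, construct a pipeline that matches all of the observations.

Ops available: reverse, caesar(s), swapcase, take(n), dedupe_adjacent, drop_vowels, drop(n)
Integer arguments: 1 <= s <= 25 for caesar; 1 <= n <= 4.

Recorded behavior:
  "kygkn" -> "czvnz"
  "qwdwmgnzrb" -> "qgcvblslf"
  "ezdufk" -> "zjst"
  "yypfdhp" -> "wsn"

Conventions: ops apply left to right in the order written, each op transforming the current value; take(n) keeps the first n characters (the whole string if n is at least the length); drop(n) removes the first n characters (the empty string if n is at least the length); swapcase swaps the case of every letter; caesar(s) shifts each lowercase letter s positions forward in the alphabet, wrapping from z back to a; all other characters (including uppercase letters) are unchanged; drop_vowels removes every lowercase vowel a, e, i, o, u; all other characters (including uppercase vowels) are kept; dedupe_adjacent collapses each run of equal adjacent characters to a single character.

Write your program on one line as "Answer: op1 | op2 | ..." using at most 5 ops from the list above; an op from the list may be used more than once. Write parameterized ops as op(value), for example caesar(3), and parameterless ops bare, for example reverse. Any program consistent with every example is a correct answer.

reverse | caesar(15) | dedupe_adjacent | drop_vowels

Check, running the answer program on each example:
  "kygkn" -> "nkgyk" -> "czvnz" -> "czvnz" -> "czvnz"
  "qwdwmgnzrb" -> "brzngmwdwq" -> "qgocvblslf" -> "qgocvblslf" -> "qgcvblslf"
  "ezdufk" -> "kfudze" -> "zujsot" -> "zujsot" -> "zjst"
  "yypfdhp" -> "phdfpyy" -> "ewsuenn" -> "ewsuen" -> "wsn"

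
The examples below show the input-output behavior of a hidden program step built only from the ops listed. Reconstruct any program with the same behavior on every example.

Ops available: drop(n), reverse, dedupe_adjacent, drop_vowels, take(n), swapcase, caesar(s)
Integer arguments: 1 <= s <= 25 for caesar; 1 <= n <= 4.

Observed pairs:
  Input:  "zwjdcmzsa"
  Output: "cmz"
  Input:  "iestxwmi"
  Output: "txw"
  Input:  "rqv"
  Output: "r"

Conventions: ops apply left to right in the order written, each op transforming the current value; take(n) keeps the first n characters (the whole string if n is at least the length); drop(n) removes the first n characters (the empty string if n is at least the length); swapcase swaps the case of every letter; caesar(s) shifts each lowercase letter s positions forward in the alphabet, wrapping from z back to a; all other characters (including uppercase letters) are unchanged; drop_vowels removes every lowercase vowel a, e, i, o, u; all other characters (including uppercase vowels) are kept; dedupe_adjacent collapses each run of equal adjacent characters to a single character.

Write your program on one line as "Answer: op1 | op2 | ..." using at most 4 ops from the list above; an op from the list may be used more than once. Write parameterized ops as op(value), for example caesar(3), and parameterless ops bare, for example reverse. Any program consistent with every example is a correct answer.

reverse | drop(2) | take(3) | reverse

Check, running the answer program on each example:
  "zwjdcmzsa" -> "aszmcdjwz" -> "zmcdjwz" -> "zmc" -> "cmz"
  "iestxwmi" -> "imwxtsei" -> "wxtsei" -> "wxt" -> "txw"
  "rqv" -> "vqr" -> "r" -> "r" -> "r"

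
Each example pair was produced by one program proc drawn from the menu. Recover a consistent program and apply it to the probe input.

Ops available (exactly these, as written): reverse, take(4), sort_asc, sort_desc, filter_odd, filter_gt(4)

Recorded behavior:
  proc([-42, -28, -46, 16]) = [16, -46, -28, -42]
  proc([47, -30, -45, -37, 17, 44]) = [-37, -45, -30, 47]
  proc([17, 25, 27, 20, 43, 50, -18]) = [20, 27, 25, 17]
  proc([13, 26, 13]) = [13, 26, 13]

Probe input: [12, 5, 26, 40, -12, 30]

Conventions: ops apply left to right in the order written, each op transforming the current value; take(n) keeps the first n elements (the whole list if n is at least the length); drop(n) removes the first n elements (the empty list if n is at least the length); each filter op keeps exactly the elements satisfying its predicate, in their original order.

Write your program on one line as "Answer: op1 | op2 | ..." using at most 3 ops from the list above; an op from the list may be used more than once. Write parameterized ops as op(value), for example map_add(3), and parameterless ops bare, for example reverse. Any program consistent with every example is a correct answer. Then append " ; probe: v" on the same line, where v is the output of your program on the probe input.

take(4) | reverse ; probe: [40, 26, 5, 12]

Check, running the answer program on each example:
  [-42, -28, -46, 16] -> [-42, -28, -46, 16] -> [16, -46, -28, -42]
  [47, -30, -45, -37, 17, 44] -> [47, -30, -45, -37] -> [-37, -45, -30, 47]
  [17, 25, 27, 20, 43, 50, -18] -> [17, 25, 27, 20] -> [20, 27, 25, 17]
  [13, 26, 13] -> [13, 26, 13] -> [13, 26, 13]
  probe: [12, 5, 26, 40, -12, 30] -> [12, 5, 26, 40] -> [40, 26, 5, 12]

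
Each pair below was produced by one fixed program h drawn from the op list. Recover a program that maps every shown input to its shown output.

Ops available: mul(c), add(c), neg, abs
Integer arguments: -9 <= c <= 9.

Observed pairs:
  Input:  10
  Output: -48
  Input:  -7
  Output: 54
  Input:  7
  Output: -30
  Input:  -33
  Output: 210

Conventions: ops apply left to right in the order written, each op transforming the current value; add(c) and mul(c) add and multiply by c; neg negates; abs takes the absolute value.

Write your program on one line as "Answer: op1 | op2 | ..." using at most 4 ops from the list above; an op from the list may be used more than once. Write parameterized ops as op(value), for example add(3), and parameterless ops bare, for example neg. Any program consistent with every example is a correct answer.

mul(6) | add(-9) | neg | add(3)

Check, running the answer program on each example:
  10 -> 60 -> 51 -> -51 -> -48
  -7 -> -42 -> -51 -> 51 -> 54
  7 -> 42 -> 33 -> -33 -> -30
  -33 -> -198 -> -207 -> 207 -> 210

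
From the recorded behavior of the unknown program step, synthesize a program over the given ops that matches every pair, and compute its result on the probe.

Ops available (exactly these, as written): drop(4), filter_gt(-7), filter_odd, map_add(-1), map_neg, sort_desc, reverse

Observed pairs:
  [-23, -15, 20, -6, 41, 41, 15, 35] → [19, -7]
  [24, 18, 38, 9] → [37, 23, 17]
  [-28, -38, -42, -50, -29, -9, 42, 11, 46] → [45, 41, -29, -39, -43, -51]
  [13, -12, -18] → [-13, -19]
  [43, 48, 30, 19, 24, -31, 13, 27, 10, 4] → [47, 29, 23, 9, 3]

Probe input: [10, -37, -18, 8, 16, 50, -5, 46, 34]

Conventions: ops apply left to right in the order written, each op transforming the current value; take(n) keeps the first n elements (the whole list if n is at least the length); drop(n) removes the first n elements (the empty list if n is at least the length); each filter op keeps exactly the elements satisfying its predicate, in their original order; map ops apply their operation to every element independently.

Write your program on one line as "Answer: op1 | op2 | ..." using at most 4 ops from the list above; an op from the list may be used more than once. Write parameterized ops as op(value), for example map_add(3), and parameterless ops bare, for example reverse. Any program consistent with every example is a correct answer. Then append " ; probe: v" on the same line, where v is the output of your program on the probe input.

sort_desc | map_add(-1) | filter_odd ; probe: [49, 45, 33, 15, 9, 7, -19]

Check, running the answer program on each example:
  [-23, -15, 20, -6, 41, 41, 15, 35] -> [41, 41, 35, 20, 15, -6, -15, -23] -> [40, 40, 34, 19, 14, -7, -16, -24] -> [19, -7]
  [24, 18, 38, 9] -> [38, 24, 18, 9] -> [37, 23, 17, 8] -> [37, 23, 17]
  [-28, -38, -42, -50, -29, -9, 42, 11, 46] -> [46, 42, 11, -9, -28, -29, -38, -42, -50] -> [45, 41, 10, -10, -29, -30, -39, -43, -51] -> [45, 41, -29, -39, -43, -51]
  [13, -12, -18] -> [13, -12, -18] -> [12, -13, -19] -> [-13, -19]
  [43, 48, 30, 19, 24, -31, 13, 27, 10, 4] -> [48, 43, 30, 27, 24, 19, 13, 10, 4, -31] -> [47, 42, 29, 26, 23, 18, 12, 9, 3, -32] -> [47, 29, 23, 9, 3]
  probe: [10, -37, -18, 8, 16, 50, -5, 46, 34] -> [50, 46, 34, 16, 10, 8, -5, -18, -37] -> [49, 45, 33, 15, 9, 7, -6, -19, -38] -> [49, 45, 33, 15, 9, 7, -19]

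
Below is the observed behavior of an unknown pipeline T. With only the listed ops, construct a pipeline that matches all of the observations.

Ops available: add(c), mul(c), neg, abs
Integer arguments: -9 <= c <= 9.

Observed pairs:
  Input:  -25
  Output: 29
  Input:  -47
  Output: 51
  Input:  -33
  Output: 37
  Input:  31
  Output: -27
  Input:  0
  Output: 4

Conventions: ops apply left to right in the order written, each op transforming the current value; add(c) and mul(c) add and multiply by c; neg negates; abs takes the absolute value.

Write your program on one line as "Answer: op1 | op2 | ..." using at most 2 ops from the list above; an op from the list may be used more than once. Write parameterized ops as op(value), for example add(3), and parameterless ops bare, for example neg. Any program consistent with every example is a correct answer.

add(-4) | neg

Check, running the answer program on each example:
  -25 -> -29 -> 29
  -47 -> -51 -> 51
  -33 -> -37 -> 37
  31 -> 27 -> -27
  0 -> -4 -> 4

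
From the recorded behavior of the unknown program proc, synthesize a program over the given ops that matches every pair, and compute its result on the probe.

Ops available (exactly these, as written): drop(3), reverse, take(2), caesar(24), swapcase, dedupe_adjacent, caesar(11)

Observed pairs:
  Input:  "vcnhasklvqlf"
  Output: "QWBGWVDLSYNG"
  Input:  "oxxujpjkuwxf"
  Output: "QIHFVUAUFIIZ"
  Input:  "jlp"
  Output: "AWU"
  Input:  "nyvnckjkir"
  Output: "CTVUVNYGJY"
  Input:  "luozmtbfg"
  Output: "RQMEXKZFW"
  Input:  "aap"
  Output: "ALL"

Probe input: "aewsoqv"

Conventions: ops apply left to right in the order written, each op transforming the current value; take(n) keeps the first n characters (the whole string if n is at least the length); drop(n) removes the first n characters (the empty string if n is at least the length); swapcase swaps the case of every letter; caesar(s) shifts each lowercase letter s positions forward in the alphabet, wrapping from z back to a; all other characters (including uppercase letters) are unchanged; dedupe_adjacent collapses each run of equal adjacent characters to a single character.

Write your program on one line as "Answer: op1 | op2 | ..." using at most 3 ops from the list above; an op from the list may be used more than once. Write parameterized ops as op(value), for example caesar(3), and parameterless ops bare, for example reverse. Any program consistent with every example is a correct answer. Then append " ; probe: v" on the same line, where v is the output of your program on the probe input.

caesar(11) | reverse | swapcase ; probe: "GBZDHPL"

Check, running the answer program on each example:
  "vcnhasklvqlf" -> "gnysldvwgbwq" -> "qwbgwvdlsyng" -> "QWBGWVDLSYNG"
  "oxxujpjkuwxf" -> "ziifuauvfhiq" -> "qihfvuaufiiz" -> "QIHFVUAUFIIZ"
  "jlp" -> "uwa" -> "awu" -> "AWU"
  "nyvnckjkir" -> "yjgynvuvtc" -> "ctvuvnygjy" -> "CTVUVNYGJY"
  "luozmtbfg" -> "wfzkxemqr" -> "rqmexkzfw" -> "RQMEXKZFW"
  "aap" -> "lla" -> "all" -> "ALL"
  probe: "aewsoqv" -> "lphdzbg" -> "gbzdhpl" -> "GBZDHPL"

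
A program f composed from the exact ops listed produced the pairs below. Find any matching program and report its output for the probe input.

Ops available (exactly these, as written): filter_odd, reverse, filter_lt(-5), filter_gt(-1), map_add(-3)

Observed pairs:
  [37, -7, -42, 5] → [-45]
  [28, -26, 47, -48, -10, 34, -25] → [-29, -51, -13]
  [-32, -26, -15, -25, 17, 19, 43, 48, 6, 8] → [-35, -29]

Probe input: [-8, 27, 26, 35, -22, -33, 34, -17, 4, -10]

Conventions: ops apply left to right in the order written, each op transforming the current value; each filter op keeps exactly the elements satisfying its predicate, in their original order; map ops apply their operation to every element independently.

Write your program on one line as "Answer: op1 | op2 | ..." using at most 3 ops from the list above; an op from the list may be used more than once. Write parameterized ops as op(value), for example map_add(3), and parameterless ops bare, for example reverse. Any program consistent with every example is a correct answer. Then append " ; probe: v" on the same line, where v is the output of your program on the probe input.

filter_lt(-5) | map_add(-3) | filter_odd ; probe: [-11, -25, -13]

Check, running the answer program on each example:
  [37, -7, -42, 5] -> [-7, -42] -> [-10, -45] -> [-45]
  [28, -26, 47, -48, -10, 34, -25] -> [-26, -48, -10, -25] -> [-29, -51, -13, -28] -> [-29, -51, -13]
  [-32, -26, -15, -25, 17, 19, 43, 48, 6, 8] -> [-32, -26, -15, -25] -> [-35, -29, -18, -28] -> [-35, -29]
  probe: [-8, 27, 26, 35, -22, -33, 34, -17, 4, -10] -> [-8, -22, -33, -17, -10] -> [-11, -25, -36, -20, -13] -> [-11, -25, -13]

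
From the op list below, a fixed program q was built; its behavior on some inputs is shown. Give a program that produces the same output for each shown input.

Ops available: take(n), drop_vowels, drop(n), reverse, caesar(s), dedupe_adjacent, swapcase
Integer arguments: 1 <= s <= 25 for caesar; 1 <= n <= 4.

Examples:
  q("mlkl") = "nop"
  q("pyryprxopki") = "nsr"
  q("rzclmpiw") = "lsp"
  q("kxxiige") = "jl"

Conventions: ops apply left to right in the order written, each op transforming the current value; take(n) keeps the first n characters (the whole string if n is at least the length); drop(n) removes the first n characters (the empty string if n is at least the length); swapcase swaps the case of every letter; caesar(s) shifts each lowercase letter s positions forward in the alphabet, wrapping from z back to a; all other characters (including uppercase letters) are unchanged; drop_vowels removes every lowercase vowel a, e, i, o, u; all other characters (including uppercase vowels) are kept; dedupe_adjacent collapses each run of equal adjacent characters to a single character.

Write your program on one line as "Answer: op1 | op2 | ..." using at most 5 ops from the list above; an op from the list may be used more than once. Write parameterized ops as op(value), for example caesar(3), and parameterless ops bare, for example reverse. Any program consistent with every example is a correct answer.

caesar(3) | reverse | take(4) | dedupe_adjacent | drop(1)

Check, running the answer program on each example:
  "mlkl" -> "pono" -> "onop" -> "onop" -> "onop" -> "nop"
  "pyryprxopki" -> "sbubsuarsnl" -> "lnsrausbubs" -> "lnsr" -> "lnsr" -> "nsr"
  "rzclmpiw" -> "ucfopslz" -> "zlspofcu" -> "zlsp" -> "zlsp" -> "lsp"
  "kxxiige" -> "naalljh" -> "hjllaan" -> "hjll" -> "hjl" -> "jl"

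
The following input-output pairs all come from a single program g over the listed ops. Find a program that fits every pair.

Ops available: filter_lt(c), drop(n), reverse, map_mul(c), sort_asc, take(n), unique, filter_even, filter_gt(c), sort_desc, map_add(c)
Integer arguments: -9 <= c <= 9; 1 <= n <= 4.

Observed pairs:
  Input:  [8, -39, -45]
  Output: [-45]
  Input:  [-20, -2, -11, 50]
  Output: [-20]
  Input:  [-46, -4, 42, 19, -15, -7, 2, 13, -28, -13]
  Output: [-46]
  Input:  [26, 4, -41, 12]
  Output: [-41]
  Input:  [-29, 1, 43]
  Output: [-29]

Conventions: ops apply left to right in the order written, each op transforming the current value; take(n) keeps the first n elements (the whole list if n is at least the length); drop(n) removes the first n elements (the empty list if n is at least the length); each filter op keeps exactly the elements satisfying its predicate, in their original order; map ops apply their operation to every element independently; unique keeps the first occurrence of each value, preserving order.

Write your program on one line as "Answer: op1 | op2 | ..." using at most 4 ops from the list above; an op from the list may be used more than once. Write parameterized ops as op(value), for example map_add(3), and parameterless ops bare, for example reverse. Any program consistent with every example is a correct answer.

filter_lt(4) | sort_asc | take(1)

Check, running the answer program on each example:
  [8, -39, -45] -> [-39, -45] -> [-45, -39] -> [-45]
  [-20, -2, -11, 50] -> [-20, -2, -11] -> [-20, -11, -2] -> [-20]
  [-46, -4, 42, 19, -15, -7, 2, 13, -28, -13] -> [-46, -4, -15, -7, 2, -28, -13] -> [-46, -28, -15, -13, -7, -4, 2] -> [-46]
  [26, 4, -41, 12] -> [-41] -> [-41] -> [-41]
  [-29, 1, 43] -> [-29, 1] -> [-29, 1] -> [-29]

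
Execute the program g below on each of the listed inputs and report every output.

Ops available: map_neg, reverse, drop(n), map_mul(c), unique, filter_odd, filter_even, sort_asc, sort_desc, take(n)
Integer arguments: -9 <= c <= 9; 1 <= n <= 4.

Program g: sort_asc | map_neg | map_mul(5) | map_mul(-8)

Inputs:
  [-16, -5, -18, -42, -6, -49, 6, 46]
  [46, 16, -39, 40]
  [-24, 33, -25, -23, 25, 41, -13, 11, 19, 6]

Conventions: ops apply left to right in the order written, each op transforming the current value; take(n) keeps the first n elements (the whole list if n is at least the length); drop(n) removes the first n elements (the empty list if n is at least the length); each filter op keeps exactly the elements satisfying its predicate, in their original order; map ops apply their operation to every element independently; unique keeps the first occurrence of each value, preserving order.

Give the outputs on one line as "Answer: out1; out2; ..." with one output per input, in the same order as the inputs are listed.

[-1960, -1680, -720, -640, -240, -200, 240, 1840]; [-1560, 640, 1600, 1840]; [-1000, -960, -920, -520, 240, 440, 760, 1000, 1320, 1640]

Execution, op by op:
  [-16, -5, -18, -42, -6, -49, 6, 46] -> [-49, -42, -18, -16, -6, -5, 6, 46] -> [49, 42, 18, 16, 6, 5, -6, -46] -> [245, 210, 90, 80, 30, 25, -30, -230] -> [-1960, -1680, -720, -640, -240, -200, 240, 1840]
  [46, 16, -39, 40] -> [-39, 16, 40, 46] -> [39, -16, -40, -46] -> [195, -80, -200, -230] -> [-1560, 640, 1600, 1840]
  [-24, 33, -25, -23, 25, 41, -13, 11, 19, 6] -> [-25, -24, -23, -13, 6, 11, 19, 25, 33, 41] -> [25, 24, 23, 13, -6, -11, -19, -25, -33, -41] -> [125, 120, 115, 65, -30, -55, -95, -125, -165, -205] -> [-1000, -960, -920, -520, 240, 440, 760, 1000, 1320, 1640]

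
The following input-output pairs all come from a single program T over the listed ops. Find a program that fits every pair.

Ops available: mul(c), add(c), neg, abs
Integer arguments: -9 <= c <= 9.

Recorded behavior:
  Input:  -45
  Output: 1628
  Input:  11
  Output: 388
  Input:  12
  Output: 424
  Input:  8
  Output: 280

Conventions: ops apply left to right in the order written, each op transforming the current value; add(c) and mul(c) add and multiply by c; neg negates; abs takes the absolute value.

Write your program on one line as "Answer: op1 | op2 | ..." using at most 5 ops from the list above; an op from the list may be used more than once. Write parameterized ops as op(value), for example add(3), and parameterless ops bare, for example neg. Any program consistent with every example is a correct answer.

mul(6) | mul(6) | add(-8) | neg | abs

Check, running the answer program on each example:
  -45 -> -270 -> -1620 -> -1628 -> 1628 -> 1628
  11 -> 66 -> 396 -> 388 -> -388 -> 388
  12 -> 72 -> 432 -> 424 -> -424 -> 424
  8 -> 48 -> 288 -> 280 -> -280 -> 280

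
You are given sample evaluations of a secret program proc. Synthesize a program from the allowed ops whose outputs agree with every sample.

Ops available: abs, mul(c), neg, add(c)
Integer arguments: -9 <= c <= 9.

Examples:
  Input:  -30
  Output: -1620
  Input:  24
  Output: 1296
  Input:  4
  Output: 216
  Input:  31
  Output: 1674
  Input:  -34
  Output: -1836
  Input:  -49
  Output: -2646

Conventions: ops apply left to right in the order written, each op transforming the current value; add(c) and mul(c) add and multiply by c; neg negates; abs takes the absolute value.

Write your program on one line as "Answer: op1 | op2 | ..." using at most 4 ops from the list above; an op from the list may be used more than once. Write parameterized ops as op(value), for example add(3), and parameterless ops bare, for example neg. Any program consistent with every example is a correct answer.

mul(6) | neg | mul(9) | neg

Check, running the answer program on each example:
  -30 -> -180 -> 180 -> 1620 -> -1620
  24 -> 144 -> -144 -> -1296 -> 1296
  4 -> 24 -> -24 -> -216 -> 216
  31 -> 186 -> -186 -> -1674 -> 1674
  -34 -> -204 -> 204 -> 1836 -> -1836
  -49 -> -294 -> 294 -> 2646 -> -2646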